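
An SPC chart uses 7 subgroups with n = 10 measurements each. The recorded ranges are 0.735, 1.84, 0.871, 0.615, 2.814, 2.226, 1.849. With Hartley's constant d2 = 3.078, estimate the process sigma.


R_bar = (0.735 + 1.84 + 0.871 + 0.615 + 2.814 + 2.226 + 1.849) / 7
R_bar = 10.95 / 7 = 1.5642857
sigma_hat = R_bar / d2 = 1.5642857 / 3.078 = 0.5082

0.5082


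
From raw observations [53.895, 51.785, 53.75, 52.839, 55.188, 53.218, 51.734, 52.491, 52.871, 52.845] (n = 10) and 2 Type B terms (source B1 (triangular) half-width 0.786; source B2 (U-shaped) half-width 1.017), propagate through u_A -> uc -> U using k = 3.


mean = (53.895 + 51.785 + 53.75 + 52.839 + 55.188 + 53.218 + 51.734 + 52.491 + 52.871 + 52.845) / 10 = 53.0616
s = sqrt(sum((x - mean)^2)/(n-1)) = 1.0309163
u_A = s / sqrt(n) = 1.0309163 / sqrt(10) = 0.32600436
u_B1 = 0.786 / sqrt(6) = 0.32088316
u_B2 = 1.017 / sqrt(2) = 0.7191276
uc = sqrt(0.32600436^2 + 0.32088316^2 + 0.7191276^2) = 0.85228478
U = k * uc = 3 * 0.85228478
U = 2.5569

2.5569


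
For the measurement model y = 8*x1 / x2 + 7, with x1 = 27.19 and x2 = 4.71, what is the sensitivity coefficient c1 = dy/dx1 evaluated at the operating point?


y = 8*x1 / x2 + 7
dy/dx1 = 8/x2
Evaluate at x2 = 4.71: c1 = 8 / 4.71
c1 = 1.6985

1.6985


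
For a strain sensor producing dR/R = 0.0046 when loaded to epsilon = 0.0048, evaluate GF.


GF = (dR/R) / epsilon
= 0.0046 / 0.0048
= 0.9583

0.9583


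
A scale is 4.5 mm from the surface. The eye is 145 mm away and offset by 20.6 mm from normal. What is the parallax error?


error = h * offset / d
= 4.5 * 20.6 / 145
= 0.6393

0.6393


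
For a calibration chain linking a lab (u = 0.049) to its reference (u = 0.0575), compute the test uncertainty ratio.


TUR = u_lab / u_ref
= 0.049 / 0.0575
= 0.8522

0.8522


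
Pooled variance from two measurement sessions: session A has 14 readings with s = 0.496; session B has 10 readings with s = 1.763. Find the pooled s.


s_p = sqrt(((n1-1)*s1^2 + (n2-1)*s2^2) / (n1+n2-2))
numerator = (14-1)*0.496^2 + (10-1)*1.763^2 = 3.198208 + 27.973521 = 31.171729
denominator = 14 + 10 - 2 = 22
s_p^2 = 31.171729 / 22 = 1.4168968
s_p = sqrt(1.4168968) = 1.1903

1.1903


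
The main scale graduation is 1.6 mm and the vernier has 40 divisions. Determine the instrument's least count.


LC = MSD / n_div
= 1.6 / 40
= 0.0400

0.0400


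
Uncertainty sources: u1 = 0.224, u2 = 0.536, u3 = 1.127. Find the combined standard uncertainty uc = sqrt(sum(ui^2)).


uc = sqrt(0.224^2 + 0.536^2 + 1.127^2)
uc = sqrt(1.607601)
uc = 1.2679

1.2679


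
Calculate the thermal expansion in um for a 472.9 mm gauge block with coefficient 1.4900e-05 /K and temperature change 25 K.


dL = L * alpha * dT
= 472.9 * 1.4900e-05 * 25
= 0.1761552 mm
dL_um = 0.1761552 * 1000 = 176.1552 um

176.1552


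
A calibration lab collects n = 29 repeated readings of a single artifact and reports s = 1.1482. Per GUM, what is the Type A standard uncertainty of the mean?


u_A = s / sqrt(n)
u_A = 1.1482 / sqrt(29)
u_A = 1.1482 / 5.3851648
u_A = 0.2132

0.2132


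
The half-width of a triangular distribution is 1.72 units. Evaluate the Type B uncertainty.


u_B = half_width / sqrt(6)
u_B = 1.72 / 2.4494897
u_B = 0.7022

0.7022


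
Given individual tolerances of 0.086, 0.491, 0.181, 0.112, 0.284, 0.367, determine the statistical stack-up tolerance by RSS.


RSS = sqrt(0.086^2 + 0.491^2 + 0.181^2 + 0.112^2 + 0.284^2 + 0.367^2)
= sqrt(0.509127)
= 0.7135

0.7135


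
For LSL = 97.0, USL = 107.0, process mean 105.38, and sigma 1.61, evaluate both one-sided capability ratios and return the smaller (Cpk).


Cpu = (USL - mean) / (3*sigma) = (107.0 - 105.38) / (3*1.61) = 0.3354
Cpl = (mean - LSL) / (3*sigma) = (105.38 - 97.0) / (3*1.61) = 1.7350
Cpk = min(Cpu, Cpl) = 0.3354

0.3354


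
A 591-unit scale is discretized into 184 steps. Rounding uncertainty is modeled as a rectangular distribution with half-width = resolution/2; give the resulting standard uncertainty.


resolution = range / divisions
resolution = 591 / 184 = 3.2119565
u_res = resolution / (2*sqrt(3))
u_res = 3.2119565 / 3.4641016
u_res = 0.9272

0.9272


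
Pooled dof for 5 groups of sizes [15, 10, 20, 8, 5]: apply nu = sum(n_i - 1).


nu = sum_i (n_i - 1)
nu = ((15 - 1) + (10 - 1) + (20 - 1) + (8 - 1) + (5 - 1))
nu = 14 + 9 + 19 + 7 + 4
nu = 53

53


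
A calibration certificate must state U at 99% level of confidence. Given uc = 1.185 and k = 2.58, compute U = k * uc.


U = k * uc
U = 2.58 * 1.185
U = 3.0573

3.0573


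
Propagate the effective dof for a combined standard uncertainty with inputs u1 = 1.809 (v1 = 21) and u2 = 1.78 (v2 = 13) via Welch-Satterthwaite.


uc = sqrt(u1^2 + u2^2) = sqrt(1.809^2 + 1.78^2) = 2.5378891
v_eff = uc^4 / (u1^4/v1 + u2^4/v2)
= 2.5378891^4 / (1.809^4/21 + 1.78^4/13)
= 41.484949 / 1.2821709
v_eff = 32.3552

32.3552


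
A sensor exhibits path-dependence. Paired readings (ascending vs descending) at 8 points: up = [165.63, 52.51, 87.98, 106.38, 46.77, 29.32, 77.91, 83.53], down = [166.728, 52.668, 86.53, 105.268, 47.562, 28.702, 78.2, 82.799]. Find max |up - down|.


|165.63 - 166.728| = 1.0980
|52.51 - 52.668| = 0.1580
|87.98 - 86.53| = 1.4500
|106.38 - 105.268| = 1.1120
|46.77 - 47.562| = 0.7920
|29.32 - 28.702| = 0.6180
|77.91 - 78.2| = 0.2900
|83.53 - 82.799| = 0.7310
hysteresis = max(diffs) = 1.4500

1.4500


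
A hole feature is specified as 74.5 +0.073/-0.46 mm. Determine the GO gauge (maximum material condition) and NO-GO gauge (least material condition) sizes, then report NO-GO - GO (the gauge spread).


GO = nominal - lower_tol (smallest hole = maximum material condition)
GO = 74.5 - 0.46 = 74.04
NO-GO = nominal + upper_tol (largest hole = least material condition)
NO-GO = 74.5 + 0.073 = 74.573
spread = NO-GO - GO = 74.573 - 74.04 = 0.5330

0.5330


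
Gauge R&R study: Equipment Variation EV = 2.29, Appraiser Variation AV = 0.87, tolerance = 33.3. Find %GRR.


GRR = sqrt(EV^2 + AV^2) = sqrt(2.29^2 + 0.87^2) = 2.4496939
%GRR = GRR / tol * 100 = 2.4496939 / 33.3 * 100
%GRR = 7.3564

7.3564


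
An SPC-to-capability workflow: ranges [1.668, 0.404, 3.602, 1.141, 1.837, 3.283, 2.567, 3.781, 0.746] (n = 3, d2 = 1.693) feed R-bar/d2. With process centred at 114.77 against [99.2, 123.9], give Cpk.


R_bar = (1.668 + 0.404 + 3.602 + 1.141 + 1.837 + 3.283 + 2.567 + 3.781 + 0.746) / 9 = 2.1143333
sigma = R_bar / d2 = 2.1143333 / 1.693 = 1.2488679
Cp = (USL - LSL)/(6*sigma) = (123.9 - 99.2)/(6*1.2488679) = 3.2963
Cpu = (123.9 - 114.77)/(3*1.2488679) = 2.4369
Cpl = (114.77 - 99.2)/(3*1.2488679) = 4.1558
Cpk = min(Cpu, Cpl) = 2.4369

2.4369


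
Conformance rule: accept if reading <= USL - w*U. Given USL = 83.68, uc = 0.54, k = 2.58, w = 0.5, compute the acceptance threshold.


U = k * uc = 2.58 * 0.54 = 1.3932
guard band g = w * U = 0.5 * 1.3932 = 0.6966
AL = USL - g = 83.68 - 0.6966
AL = 82.9834

82.9834


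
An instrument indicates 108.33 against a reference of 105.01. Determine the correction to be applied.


Correction = standard - reading
= 105.01 - 108.33
= -3.3200

-3.3200


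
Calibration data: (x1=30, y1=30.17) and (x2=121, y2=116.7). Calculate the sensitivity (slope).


slope = (y2 - y1) / (x2 - x1)
= (116.7 - 30.17) / (121 - 30)
= 86.5300 / 91
= 0.9509

0.9509


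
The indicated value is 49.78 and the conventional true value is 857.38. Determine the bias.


Systematic error = measured - true
= 49.78 - 857.38
= -807.6000

-807.6000


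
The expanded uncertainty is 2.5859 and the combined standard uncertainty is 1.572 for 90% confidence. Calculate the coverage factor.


k = U / uc
k = 2.5859 / 1.572
k = 1.645

1.645


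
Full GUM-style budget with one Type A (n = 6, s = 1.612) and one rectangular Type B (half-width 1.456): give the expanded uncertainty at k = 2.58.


u_A = s / sqrt(n) = 1.612 / sqrt(6) = 0.65809624
u_B = half_width / sqrt(3) = 1.456 / sqrt(3) = 0.84062199
uc = sqrt(u_A^2 + u_B^2) = sqrt(0.65809624^2 + 0.84062199^2) = 1.0675842
U = k * uc = 2.58 * 1.0675842
U = 2.7544

2.7544


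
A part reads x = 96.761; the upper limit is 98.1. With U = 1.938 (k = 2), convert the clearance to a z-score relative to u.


u = U / k = 1.938 / 2 = 0.969
margin = |USL - x| = |98.1 - 96.761| = 1.339
z = margin / u = 1.339 / 0.969
z = 1.3818

1.3818


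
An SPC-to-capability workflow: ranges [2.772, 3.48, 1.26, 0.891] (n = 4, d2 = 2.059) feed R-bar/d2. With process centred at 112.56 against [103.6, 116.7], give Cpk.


R_bar = (2.772 + 3.48 + 1.26 + 0.891) / 4 = 2.10075
sigma = R_bar / d2 = 2.10075 / 2.059 = 1.0202768
Cp = (USL - LSL)/(6*sigma) = (116.7 - 103.6)/(6*1.0202768) = 2.1399
Cpu = (116.7 - 112.56)/(3*1.0202768) = 1.3526
Cpl = (112.56 - 103.6)/(3*1.0202768) = 2.9273
Cpk = min(Cpu, Cpl) = 1.3526

1.3526


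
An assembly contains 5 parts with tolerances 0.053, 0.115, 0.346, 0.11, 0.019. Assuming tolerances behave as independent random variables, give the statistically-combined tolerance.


RSS = sqrt(0.053^2 + 0.115^2 + 0.346^2 + 0.11^2 + 0.019^2)
= sqrt(0.148211)
= 0.3850

0.3850


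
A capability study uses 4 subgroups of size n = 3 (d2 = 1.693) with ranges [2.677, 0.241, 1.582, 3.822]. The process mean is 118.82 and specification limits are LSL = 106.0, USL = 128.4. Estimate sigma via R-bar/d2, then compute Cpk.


R_bar = (2.677 + 0.241 + 1.582 + 3.822) / 4 = 2.0805
sigma = R_bar / d2 = 2.0805 / 1.693 = 1.2288836
Cp = (USL - LSL)/(6*sigma) = (128.4 - 106.0)/(6*1.2288836) = 3.0380
Cpu = (128.4 - 118.82)/(3*1.2288836) = 2.5986
Cpl = (118.82 - 106.0)/(3*1.2288836) = 3.4774
Cpk = min(Cpu, Cpl) = 2.5986

2.5986


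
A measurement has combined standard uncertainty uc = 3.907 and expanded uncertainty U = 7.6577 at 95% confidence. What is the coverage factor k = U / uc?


k = U / uc
k = 7.6577 / 3.907
k = 1.96

1.96


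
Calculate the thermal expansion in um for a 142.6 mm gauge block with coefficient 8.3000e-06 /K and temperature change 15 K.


dL = L * alpha * dT
= 142.6 * 8.3000e-06 * 15
= 0.0177537 mm
dL_um = 0.0177537 * 1000 = 17.7537 um

17.7537


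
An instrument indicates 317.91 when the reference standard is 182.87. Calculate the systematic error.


Systematic error = measured - true
= 317.91 - 182.87
= 135.0400

135.0400


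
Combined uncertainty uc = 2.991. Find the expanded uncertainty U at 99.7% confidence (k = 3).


U = k * uc
U = 3 * 2.991
U = 8.9730

8.9730


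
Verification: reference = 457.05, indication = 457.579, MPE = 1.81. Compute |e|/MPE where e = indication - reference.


e = indication - reference = 457.579 - 457.05 = 0.5290
|e| = 0.5290
ratio = |e| / MPE = 0.5290 / 1.81
ratio = 0.2923

0.2923


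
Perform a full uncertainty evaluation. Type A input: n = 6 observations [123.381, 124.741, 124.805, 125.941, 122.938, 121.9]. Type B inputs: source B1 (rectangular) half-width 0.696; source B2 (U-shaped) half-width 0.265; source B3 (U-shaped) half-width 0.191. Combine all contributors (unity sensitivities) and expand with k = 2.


mean = (123.381 + 124.741 + 124.805 + 125.941 + 122.938 + 121.9) / 6 = 123.951
s = sqrt(sum((x - mean)^2)/(n-1)) = 1.4745295
u_A = s / sqrt(n) = 1.4745295 / sqrt(6) = 0.60197415
u_B1 = 0.696 / sqrt(3) = 0.40183579
u_B2 = 0.265 / sqrt(2) = 0.1873833
u_B3 = 0.191 / sqrt(2) = 0.1350574
uc = sqrt(0.60197415^2 + 0.40183579^2 + 0.1873833^2 + 0.1350574^2) = 0.7597354
U = k * uc = 2 * 0.7597354
U = 1.5195

1.5195


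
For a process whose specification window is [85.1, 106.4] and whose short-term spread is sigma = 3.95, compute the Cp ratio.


Cp = (USL - LSL) / (6 * sigma)
= (106.4 - 85.1) / (6 * 3.95)
= 21.3000 / 23.7000
= 0.8987

0.8987


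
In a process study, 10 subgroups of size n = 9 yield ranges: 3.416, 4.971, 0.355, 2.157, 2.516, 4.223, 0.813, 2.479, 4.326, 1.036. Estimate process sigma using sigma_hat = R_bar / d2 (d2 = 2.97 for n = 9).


R_bar = (3.416 + 4.971 + 0.355 + 2.157 + 2.516 + 4.223 + 0.813 + 2.479 + 4.326 + 1.036) / 10
R_bar = 26.292 / 10 = 2.6292
sigma_hat = R_bar / d2 = 2.6292 / 2.97 = 0.8853

0.8853


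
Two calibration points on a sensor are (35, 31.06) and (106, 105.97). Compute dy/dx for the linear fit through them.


slope = (y2 - y1) / (x2 - x1)
= (105.97 - 31.06) / (106 - 35)
= 74.9100 / 71
= 1.0551

1.0551


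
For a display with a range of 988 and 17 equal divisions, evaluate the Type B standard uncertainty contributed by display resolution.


resolution = range / divisions
resolution = 988 / 17 = 58.117647
u_res = resolution / (2*sqrt(3))
u_res = 58.117647 / 3.4641016
u_res = 16.7771

16.7771


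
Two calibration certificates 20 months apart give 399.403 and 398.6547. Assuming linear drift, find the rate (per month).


rate = (v2 - v1) / months
= (398.6547 - 399.403) / 20
= -0.7483 / 20
= -0.0374

-0.0374


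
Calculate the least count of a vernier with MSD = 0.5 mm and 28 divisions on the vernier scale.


LC = MSD / n_div
= 0.5 / 28
= 0.0179

0.0179


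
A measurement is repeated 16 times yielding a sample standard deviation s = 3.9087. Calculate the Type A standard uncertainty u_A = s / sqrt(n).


u_A = s / sqrt(n)
u_A = 3.9087 / sqrt(16)
u_A = 3.9087 / 4
u_A = 0.9772

0.9772


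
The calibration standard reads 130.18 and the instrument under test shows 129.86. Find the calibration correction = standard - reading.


Correction = standard - reading
= 130.18 - 129.86
= 0.3200

0.3200


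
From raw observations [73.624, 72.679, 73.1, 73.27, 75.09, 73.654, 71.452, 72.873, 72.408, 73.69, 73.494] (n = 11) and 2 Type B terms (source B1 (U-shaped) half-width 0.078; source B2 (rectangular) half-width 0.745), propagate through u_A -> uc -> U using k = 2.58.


mean = (73.624 + 72.679 + 73.1 + 73.27 + 75.09 + 73.654 + 71.452 + 72.873 + 72.408 + 73.69 + 73.494) / 11 = 73.21218182
s = sqrt(sum((x - mean)^2)/(n-1)) = 0.91427204
u_A = s / sqrt(n) = 0.91427204 / sqrt(11) = 0.27566339
u_B1 = 0.078 / sqrt(2) = 0.055154329
u_B2 = 0.745 / sqrt(3) = 0.43012595
uc = sqrt(0.27566339^2 + 0.055154329^2 + 0.43012595^2) = 0.51384885
U = k * uc = 2.58 * 0.51384885
U = 1.3257

1.3257


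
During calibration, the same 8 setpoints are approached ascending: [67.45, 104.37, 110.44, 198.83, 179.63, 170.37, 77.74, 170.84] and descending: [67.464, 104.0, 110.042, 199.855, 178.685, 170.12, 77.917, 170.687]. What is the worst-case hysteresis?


|67.45 - 67.464| = 0.0140
|104.37 - 104.0| = 0.3700
|110.44 - 110.042| = 0.3980
|198.83 - 199.855| = 1.0250
|179.63 - 178.685| = 0.9450
|170.37 - 170.12| = 0.2500
|77.74 - 77.917| = 0.1770
|170.84 - 170.687| = 0.1530
hysteresis = max(diffs) = 1.0250

1.0250


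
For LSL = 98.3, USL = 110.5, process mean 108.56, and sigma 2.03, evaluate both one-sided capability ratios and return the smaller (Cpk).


Cpu = (USL - mean) / (3*sigma) = (110.5 - 108.56) / (3*2.03) = 0.3186
Cpl = (mean - LSL) / (3*sigma) = (108.56 - 98.3) / (3*2.03) = 1.6847
Cpk = min(Cpu, Cpl) = 0.3186

0.3186


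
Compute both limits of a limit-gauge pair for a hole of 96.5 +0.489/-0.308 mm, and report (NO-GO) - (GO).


GO = nominal - lower_tol (smallest hole = maximum material condition)
GO = 96.5 - 0.308 = 96.192
NO-GO = nominal + upper_tol (largest hole = least material condition)
NO-GO = 96.5 + 0.489 = 96.989
spread = NO-GO - GO = 96.989 - 96.192 = 0.7970

0.7970


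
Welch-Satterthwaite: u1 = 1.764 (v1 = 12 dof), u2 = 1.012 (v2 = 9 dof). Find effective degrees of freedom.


uc = sqrt(u1^2 + u2^2) = sqrt(1.764^2 + 1.012^2) = 2.0336765
v_eff = uc^4 / (u1^4/v1 + u2^4/v2)
= 2.0336765^4 / (1.764^4/12 + 1.012^4/9)
= 17.105173 / 0.92342888
v_eff = 18.5235

18.5235


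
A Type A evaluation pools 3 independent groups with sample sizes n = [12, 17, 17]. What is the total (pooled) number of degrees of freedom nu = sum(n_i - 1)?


nu = sum_i (n_i - 1)
nu = ((12 - 1) + (17 - 1) + (17 - 1))
nu = 11 + 16 + 16
nu = 43

43


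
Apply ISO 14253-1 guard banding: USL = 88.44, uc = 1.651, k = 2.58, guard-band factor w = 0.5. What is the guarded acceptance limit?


U = k * uc = 2.58 * 1.651 = 4.25958
guard band g = w * U = 0.5 * 4.25958 = 2.12979
AL = USL - g = 88.44 - 2.12979
AL = 86.3102

86.3102


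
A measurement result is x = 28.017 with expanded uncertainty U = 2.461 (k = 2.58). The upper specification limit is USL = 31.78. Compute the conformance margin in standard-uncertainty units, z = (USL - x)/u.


u = U / k = 2.461 / 2.58 = 0.95387597
margin = |USL - x| = |31.78 - 28.017| = 3.763
z = margin / u = 3.763 / 0.95387597
z = 3.9450

3.9450


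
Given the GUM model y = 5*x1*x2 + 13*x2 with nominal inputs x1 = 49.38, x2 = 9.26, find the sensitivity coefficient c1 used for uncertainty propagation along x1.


y = 5*x1*x2 + 13*x2
dy/dx1 = 5*x2
Evaluate at x2 = 9.26: c1 = 5 * 9.26
c1 = 46.3000

46.3000


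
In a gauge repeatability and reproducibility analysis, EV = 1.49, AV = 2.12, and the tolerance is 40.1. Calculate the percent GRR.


GRR = sqrt(EV^2 + AV^2) = sqrt(1.49^2 + 2.12^2) = 2.5912352
%GRR = GRR / tol * 100 = 2.5912352 / 40.1 * 100
%GRR = 6.4619

6.4619


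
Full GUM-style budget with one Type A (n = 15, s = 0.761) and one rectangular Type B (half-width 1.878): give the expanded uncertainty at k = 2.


u_A = s / sqrt(n) = 0.761 / sqrt(15) = 0.19648936
u_B = half_width / sqrt(3) = 1.878 / sqrt(3) = 1.0842638
uc = sqrt(u_A^2 + u_B^2) = sqrt(0.19648936^2 + 1.0842638^2) = 1.1019238
U = k * uc = 2 * 1.1019238
U = 2.2038

2.2038


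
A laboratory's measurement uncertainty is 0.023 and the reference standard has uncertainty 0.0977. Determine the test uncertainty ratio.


TUR = u_lab / u_ref
= 0.023 / 0.0977
= 0.2354

0.2354


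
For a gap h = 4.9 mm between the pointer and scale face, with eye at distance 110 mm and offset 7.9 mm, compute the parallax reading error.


error = h * offset / d
= 4.9 * 7.9 / 110
= 0.3519

0.3519


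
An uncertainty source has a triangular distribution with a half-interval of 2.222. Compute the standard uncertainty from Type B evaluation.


u_B = half_width / sqrt(6)
u_B = 2.222 / 2.4494897
u_B = 0.9071

0.9071


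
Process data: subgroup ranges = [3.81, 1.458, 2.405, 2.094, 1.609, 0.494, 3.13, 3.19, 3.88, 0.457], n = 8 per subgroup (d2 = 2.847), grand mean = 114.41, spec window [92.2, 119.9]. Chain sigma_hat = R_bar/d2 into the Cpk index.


R_bar = (3.81 + 1.458 + 2.405 + 2.094 + 1.609 + 0.494 + 3.13 + 3.19 + 3.88 + 0.457) / 10 = 2.2527
sigma = R_bar / d2 = 2.2527 / 2.847 = 0.79125395
Cp = (USL - LSL)/(6*sigma) = (119.9 - 92.2)/(6*0.79125395) = 5.8346
Cpu = (119.9 - 114.41)/(3*0.79125395) = 2.3128
Cpl = (114.41 - 92.2)/(3*0.79125395) = 9.3565
Cpk = min(Cpu, Cpl) = 2.3128

2.3128


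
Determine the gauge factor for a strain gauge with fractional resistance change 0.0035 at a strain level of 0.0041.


GF = (dR/R) / epsilon
= 0.0035 / 0.0041
= 0.8537

0.8537


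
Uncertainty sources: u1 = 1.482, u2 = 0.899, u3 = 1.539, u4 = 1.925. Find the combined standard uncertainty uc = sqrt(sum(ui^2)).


uc = sqrt(1.482^2 + 0.899^2 + 1.539^2 + 1.925^2)
uc = sqrt(9.078671)
uc = 3.0131

3.0131


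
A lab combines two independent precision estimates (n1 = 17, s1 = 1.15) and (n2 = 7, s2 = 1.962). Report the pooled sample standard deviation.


s_p = sqrt(((n1-1)*s1^2 + (n2-1)*s2^2) / (n1+n2-2))
numerator = (17-1)*1.15^2 + (7-1)*1.962^2 = 21.16 + 23.096664 = 44.256664
denominator = 17 + 7 - 2 = 22
s_p^2 = 44.256664 / 22 = 2.0116665
s_p = sqrt(2.0116665) = 1.4183

1.4183


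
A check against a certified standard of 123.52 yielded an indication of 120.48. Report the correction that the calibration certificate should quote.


Correction = standard - reading
= 123.52 - 120.48
= 3.0400

3.0400


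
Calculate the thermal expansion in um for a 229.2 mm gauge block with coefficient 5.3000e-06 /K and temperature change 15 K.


dL = L * alpha * dT
= 229.2 * 5.3000e-06 * 15
= 0.0182214 mm
dL_um = 0.0182214 * 1000 = 18.2214 um

18.2214


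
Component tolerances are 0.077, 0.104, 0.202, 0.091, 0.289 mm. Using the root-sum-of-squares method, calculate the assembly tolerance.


RSS = sqrt(0.077^2 + 0.104^2 + 0.202^2 + 0.091^2 + 0.289^2)
= sqrt(0.149351)
= 0.3865

0.3865


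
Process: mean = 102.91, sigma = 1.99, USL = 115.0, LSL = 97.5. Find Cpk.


Cpu = (USL - mean) / (3*sigma) = (115.0 - 102.91) / (3*1.99) = 2.0251
Cpl = (mean - LSL) / (3*sigma) = (102.91 - 97.5) / (3*1.99) = 0.9062
Cpk = min(Cpu, Cpl) = 0.9062

0.9062


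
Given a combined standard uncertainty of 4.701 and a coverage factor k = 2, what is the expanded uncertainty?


U = k * uc
U = 2 * 4.701
U = 9.4020

9.4020


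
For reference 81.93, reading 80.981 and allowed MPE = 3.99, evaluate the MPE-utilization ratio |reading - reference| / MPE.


e = indication - reference = 80.981 - 81.93 = -0.9490
|e| = 0.9490
ratio = |e| / MPE = 0.9490 / 3.99
ratio = 0.2378

0.2378


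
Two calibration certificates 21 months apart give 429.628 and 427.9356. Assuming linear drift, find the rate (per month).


rate = (v2 - v1) / months
= (427.9356 - 429.628) / 21
= -1.6924 / 21
= -0.0806

-0.0806


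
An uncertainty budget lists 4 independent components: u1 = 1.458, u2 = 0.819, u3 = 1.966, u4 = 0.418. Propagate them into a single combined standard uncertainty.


uc = sqrt(1.458^2 + 0.819^2 + 1.966^2 + 0.418^2)
uc = sqrt(6.836405)
uc = 2.6147

2.6147


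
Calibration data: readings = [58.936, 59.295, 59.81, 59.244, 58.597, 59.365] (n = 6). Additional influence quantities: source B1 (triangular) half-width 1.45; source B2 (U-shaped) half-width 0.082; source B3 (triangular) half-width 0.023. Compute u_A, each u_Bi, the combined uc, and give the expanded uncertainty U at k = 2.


mean = (58.936 + 59.295 + 59.81 + 59.244 + 58.597 + 59.365) / 6 = 59.20783333
s = sqrt(sum((x - mean)^2)/(n-1)) = 0.41066357
u_A = s / sqrt(n) = 0.41066357 / sqrt(6) = 0.1676527
u_B1 = 1.45 / sqrt(6) = 0.59196002
u_B2 = 0.082 / sqrt(2) = 0.057982756
u_B3 = 0.023 / sqrt(6) = 0.0093897107
uc = sqrt(0.1676527^2 + 0.59196002^2 + 0.057982756^2 + 0.0093897107^2) = 0.61804066
U = k * uc = 2 * 0.61804066
U = 1.2361

1.2361


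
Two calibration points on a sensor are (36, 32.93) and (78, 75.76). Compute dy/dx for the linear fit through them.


slope = (y2 - y1) / (x2 - x1)
= (75.76 - 32.93) / (78 - 36)
= 42.8300 / 42
= 1.0198

1.0198


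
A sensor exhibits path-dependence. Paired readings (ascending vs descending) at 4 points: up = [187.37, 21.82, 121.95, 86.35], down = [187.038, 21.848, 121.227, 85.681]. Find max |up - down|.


|187.37 - 187.038| = 0.3320
|21.82 - 21.848| = 0.0280
|121.95 - 121.227| = 0.7230
|86.35 - 85.681| = 0.6690
hysteresis = max(diffs) = 0.7230

0.7230


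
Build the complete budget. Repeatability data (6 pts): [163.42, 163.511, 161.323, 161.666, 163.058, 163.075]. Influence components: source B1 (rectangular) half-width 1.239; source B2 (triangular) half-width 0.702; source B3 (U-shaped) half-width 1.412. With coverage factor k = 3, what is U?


mean = (163.42 + 163.511 + 161.323 + 161.666 + 163.058 + 163.075) / 6 = 162.6755
s = sqrt(sum((x - mean)^2)/(n-1)) = 0.93878576
u_A = s / sqrt(n) = 0.93878576 / sqrt(6) = 0.38325768
u_B1 = 1.239 / sqrt(3) = 0.71533698
u_B2 = 0.702 / sqrt(6) = 0.2865903
u_B3 = 1.412 / sqrt(2) = 0.99843478
uc = sqrt(0.38325768^2 + 0.71533698^2 + 0.2865903^2 + 0.99843478^2) = 1.3181804
U = k * uc = 3 * 1.3181804
U = 3.9545

3.9545


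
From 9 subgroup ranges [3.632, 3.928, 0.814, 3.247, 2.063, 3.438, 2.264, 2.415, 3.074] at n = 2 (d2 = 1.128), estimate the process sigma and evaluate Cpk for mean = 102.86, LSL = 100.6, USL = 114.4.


R_bar = (3.632 + 3.928 + 0.814 + 3.247 + 2.063 + 3.438 + 2.264 + 2.415 + 3.074) / 9 = 2.7638889
sigma = R_bar / d2 = 2.7638889 / 1.128 = 2.4502561
Cp = (USL - LSL)/(6*sigma) = (114.4 - 100.6)/(6*2.4502561) = 0.9387
Cpu = (114.4 - 102.86)/(3*2.4502561) = 1.5699
Cpl = (102.86 - 100.6)/(3*2.4502561) = 0.3075
Cpk = min(Cpu, Cpl) = 0.3075

0.3075


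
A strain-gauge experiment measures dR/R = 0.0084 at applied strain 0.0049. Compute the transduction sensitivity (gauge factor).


GF = (dR/R) / epsilon
= 0.0084 / 0.0049
= 1.7143

1.7143


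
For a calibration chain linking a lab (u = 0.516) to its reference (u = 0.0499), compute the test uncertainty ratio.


TUR = u_lab / u_ref
= 0.516 / 0.0499
= 10.3407

10.3407


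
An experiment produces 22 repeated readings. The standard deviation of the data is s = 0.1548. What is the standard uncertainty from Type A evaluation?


u_A = s / sqrt(n)
u_A = 0.1548 / sqrt(22)
u_A = 0.1548 / 4.6904158
u_A = 0.0330

0.0330


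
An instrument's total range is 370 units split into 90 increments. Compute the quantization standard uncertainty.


resolution = range / divisions
resolution = 370 / 90 = 4.1111111
u_res = resolution / (2*sqrt(3))
u_res = 4.1111111 / 3.4641016
u_res = 1.1868

1.1868


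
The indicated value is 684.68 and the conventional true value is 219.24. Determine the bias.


Systematic error = measured - true
= 684.68 - 219.24
= 465.4400

465.4400


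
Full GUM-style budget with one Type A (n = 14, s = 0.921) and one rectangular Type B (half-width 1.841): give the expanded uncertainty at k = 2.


u_A = s / sqrt(n) = 0.921 / sqrt(14) = 0.2461476
u_B = half_width / sqrt(3) = 1.841 / sqrt(3) = 1.0629018
uc = sqrt(u_A^2 + u_B^2) = sqrt(0.2461476^2 + 1.0629018^2) = 1.0910311
U = k * uc = 2 * 1.0910311
U = 2.1821

2.1821


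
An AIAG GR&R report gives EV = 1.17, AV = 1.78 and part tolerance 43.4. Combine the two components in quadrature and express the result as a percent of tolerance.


GRR = sqrt(EV^2 + AV^2) = sqrt(1.17^2 + 1.78^2) = 2.1300939
%GRR = GRR / tol * 100 = 2.1300939 / 43.4 * 100
%GRR = 4.9081

4.9081


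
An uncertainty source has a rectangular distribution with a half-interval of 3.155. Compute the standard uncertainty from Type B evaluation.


u_B = half_width / sqrt(3)
u_B = 3.155 / 1.7320508
u_B = 1.8215

1.8215


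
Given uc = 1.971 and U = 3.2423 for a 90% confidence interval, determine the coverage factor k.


k = U / uc
k = 3.2423 / 1.971
k = 1.645

1.645


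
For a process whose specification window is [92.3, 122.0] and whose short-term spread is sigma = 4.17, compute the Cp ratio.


Cp = (USL - LSL) / (6 * sigma)
= (122.0 - 92.3) / (6 * 4.17)
= 29.7000 / 25.0200
= 1.1871

1.1871


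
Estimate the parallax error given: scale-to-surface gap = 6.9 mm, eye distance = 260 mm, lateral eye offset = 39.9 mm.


error = h * offset / d
= 6.9 * 39.9 / 260
= 1.0589

1.0589


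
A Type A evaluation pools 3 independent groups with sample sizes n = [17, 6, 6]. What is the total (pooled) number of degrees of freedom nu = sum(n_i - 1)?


nu = sum_i (n_i - 1)
nu = ((17 - 1) + (6 - 1) + (6 - 1))
nu = 16 + 5 + 5
nu = 26

26


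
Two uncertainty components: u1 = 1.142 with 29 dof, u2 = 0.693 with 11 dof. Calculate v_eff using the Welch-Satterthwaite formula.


uc = sqrt(u1^2 + u2^2) = sqrt(1.142^2 + 0.693^2) = 1.3358192
v_eff = uc^4 / (u1^4/v1 + u2^4/v2)
= 1.3358192^4 / (1.142^4/29 + 0.693^4/11)
= 3.1841295 / 0.079616975
v_eff = 39.9931

39.9931


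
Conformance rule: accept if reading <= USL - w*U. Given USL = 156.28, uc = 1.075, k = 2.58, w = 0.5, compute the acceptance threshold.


U = k * uc = 2.58 * 1.075 = 2.7735
guard band g = w * U = 0.5 * 2.7735 = 1.38675
AL = USL - g = 156.28 - 1.38675
AL = 154.8932

154.8932


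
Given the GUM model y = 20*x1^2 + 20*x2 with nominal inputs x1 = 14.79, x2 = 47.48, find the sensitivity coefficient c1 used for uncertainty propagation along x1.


y = 20*x1^2 + 20*x2
dy/dx1 = 2*20*x1
Evaluate at x1 = 14.79: c1 = 40 * 14.79
c1 = 591.6000

591.6000


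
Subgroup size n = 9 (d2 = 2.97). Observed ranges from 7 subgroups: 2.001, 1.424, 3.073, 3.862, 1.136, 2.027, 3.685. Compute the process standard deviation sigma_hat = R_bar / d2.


R_bar = (2.001 + 1.424 + 3.073 + 3.862 + 1.136 + 2.027 + 3.685) / 7
R_bar = 17.208 / 7 = 2.4582857
sigma_hat = R_bar / d2 = 2.4582857 / 2.97 = 0.8277

0.8277


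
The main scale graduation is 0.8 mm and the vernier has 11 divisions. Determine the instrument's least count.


LC = MSD / n_div
= 0.8 / 11
= 0.0727

0.0727


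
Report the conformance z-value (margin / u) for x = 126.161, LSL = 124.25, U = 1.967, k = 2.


u = U / k = 1.967 / 2 = 0.9835
margin = |LSL - x| = |124.25 - 126.161| = 1.911
z = margin / u = 1.911 / 0.9835
z = 1.9431

1.9431


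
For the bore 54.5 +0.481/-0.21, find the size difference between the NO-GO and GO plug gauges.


GO = nominal - lower_tol (smallest hole = maximum material condition)
GO = 54.5 - 0.21 = 54.29
NO-GO = nominal + upper_tol (largest hole = least material condition)
NO-GO = 54.5 + 0.481 = 54.981
spread = NO-GO - GO = 54.981 - 54.29 = 0.6910

0.6910


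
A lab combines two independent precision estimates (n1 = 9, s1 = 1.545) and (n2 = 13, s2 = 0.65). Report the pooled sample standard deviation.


s_p = sqrt(((n1-1)*s1^2 + (n2-1)*s2^2) / (n1+n2-2))
numerator = (9-1)*1.545^2 + (13-1)*0.65^2 = 19.0962 + 5.07 = 24.1662
denominator = 9 + 13 - 2 = 20
s_p^2 = 24.1662 / 20 = 1.20831
s_p = sqrt(1.20831) = 1.0992

1.0992


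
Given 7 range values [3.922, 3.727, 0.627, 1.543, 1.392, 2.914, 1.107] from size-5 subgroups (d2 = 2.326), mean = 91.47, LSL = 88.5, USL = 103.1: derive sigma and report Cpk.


R_bar = (3.922 + 3.727 + 0.627 + 1.543 + 1.392 + 2.914 + 1.107) / 7 = 2.176
sigma = R_bar / d2 = 2.176 / 2.326 = 0.93551161
Cp = (USL - LSL)/(6*sigma) = (103.1 - 88.5)/(6*0.93551161) = 2.6011
Cpu = (103.1 - 91.47)/(3*0.93551161) = 4.1439
Cpl = (91.47 - 88.5)/(3*0.93551161) = 1.0582
Cpk = min(Cpu, Cpl) = 1.0582

1.0582


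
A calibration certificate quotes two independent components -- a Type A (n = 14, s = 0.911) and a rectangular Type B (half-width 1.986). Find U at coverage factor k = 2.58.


u_A = s / sqrt(n) = 0.911 / sqrt(14) = 0.24347499
u_B = half_width / sqrt(3) = 1.986 / sqrt(3) = 1.1466176
uc = sqrt(u_A^2 + u_B^2) = sqrt(0.24347499^2 + 1.1466176^2) = 1.1721826
U = k * uc = 2.58 * 1.1721826
U = 3.0242

3.0242


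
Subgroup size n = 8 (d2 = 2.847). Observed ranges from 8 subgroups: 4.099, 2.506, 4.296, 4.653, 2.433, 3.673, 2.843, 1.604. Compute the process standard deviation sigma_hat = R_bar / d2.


R_bar = (4.099 + 2.506 + 4.296 + 4.653 + 2.433 + 3.673 + 2.843 + 1.604) / 8
R_bar = 26.107 / 8 = 3.263375
sigma_hat = R_bar / d2 = 3.263375 / 2.847 = 1.1463

1.1463


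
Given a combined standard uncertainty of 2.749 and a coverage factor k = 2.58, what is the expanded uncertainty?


U = k * uc
U = 2.58 * 2.749
U = 7.0924

7.0924


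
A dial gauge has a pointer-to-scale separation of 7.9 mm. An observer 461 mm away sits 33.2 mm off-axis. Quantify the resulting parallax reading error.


error = h * offset / d
= 7.9 * 33.2 / 461
= 0.5689

0.5689


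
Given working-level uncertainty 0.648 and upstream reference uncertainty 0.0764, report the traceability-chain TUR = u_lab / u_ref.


TUR = u_lab / u_ref
= 0.648 / 0.0764
= 8.4817

8.4817


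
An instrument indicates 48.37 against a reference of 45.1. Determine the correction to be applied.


Correction = standard - reading
= 45.1 - 48.37
= -3.2700

-3.2700


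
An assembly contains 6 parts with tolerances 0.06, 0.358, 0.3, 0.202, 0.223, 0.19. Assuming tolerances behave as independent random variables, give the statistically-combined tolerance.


RSS = sqrt(0.06^2 + 0.358^2 + 0.3^2 + 0.202^2 + 0.223^2 + 0.19^2)
= sqrt(0.348397)
= 0.5903

0.5903


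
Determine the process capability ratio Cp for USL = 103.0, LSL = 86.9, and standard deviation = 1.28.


Cp = (USL - LSL) / (6 * sigma)
= (103.0 - 86.9) / (6 * 1.28)
= 16.1000 / 7.6800
= 2.0964

2.0964


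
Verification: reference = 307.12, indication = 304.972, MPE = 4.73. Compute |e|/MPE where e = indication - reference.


e = indication - reference = 304.972 - 307.12 = -2.1480
|e| = 2.1480
ratio = |e| / MPE = 2.1480 / 4.73
ratio = 0.4541

0.4541


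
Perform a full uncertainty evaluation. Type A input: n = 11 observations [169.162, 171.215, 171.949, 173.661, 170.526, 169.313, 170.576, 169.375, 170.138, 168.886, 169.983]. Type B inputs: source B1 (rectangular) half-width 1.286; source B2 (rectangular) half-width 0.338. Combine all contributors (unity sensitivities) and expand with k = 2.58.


mean = (169.162 + 171.215 + 171.949 + 173.661 + 170.526 + 169.313 + 170.576 + 169.375 + 170.138 + 168.886 + 169.983) / 11 = 170.4349091
s = sqrt(sum((x - mean)^2)/(n-1)) = 1.4153007
u_A = s / sqrt(n) = 1.4153007 / sqrt(11) = 0.42672922
u_B1 = 1.286 / sqrt(3) = 0.74247245
u_B2 = 0.338 / sqrt(3) = 0.19514439
uc = sqrt(0.42672922^2 + 0.74247245^2 + 0.19514439^2) = 0.87831913
U = k * uc = 2.58 * 0.87831913
U = 2.2661

2.2661


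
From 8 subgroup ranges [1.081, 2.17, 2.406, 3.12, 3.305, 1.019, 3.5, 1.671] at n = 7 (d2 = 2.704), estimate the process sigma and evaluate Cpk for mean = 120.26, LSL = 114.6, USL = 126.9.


R_bar = (1.081 + 2.17 + 2.406 + 3.12 + 3.305 + 1.019 + 3.5 + 1.671) / 8 = 2.284
sigma = R_bar / d2 = 2.284 / 2.704 = 0.84467456
Cp = (USL - LSL)/(6*sigma) = (126.9 - 114.6)/(6*0.84467456) = 2.4270
Cpu = (126.9 - 120.26)/(3*0.84467456) = 2.6203
Cpl = (120.26 - 114.6)/(3*0.84467456) = 2.2336
Cpk = min(Cpu, Cpl) = 2.2336

2.2336


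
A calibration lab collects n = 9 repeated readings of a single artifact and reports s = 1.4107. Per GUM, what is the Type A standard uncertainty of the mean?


u_A = s / sqrt(n)
u_A = 1.4107 / sqrt(9)
u_A = 1.4107 / 3
u_A = 0.4702

0.4702


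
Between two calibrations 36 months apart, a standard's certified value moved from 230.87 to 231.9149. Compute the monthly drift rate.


rate = (v2 - v1) / months
= (231.9149 - 230.87) / 36
= 1.0449 / 36
= 0.0290

0.0290


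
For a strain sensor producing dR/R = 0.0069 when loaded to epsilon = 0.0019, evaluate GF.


GF = (dR/R) / epsilon
= 0.0069 / 0.0019
= 3.6316

3.6316


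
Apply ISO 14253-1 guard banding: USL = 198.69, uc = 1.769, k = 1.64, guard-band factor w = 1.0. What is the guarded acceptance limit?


U = k * uc = 1.64 * 1.769 = 2.90116
guard band g = w * U = 1.0 * 2.90116 = 2.90116
AL = USL - g = 198.69 - 2.90116
AL = 195.7888

195.7888


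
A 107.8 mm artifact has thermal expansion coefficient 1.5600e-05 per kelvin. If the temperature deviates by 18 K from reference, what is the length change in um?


dL = L * alpha * dT
= 107.8 * 1.5600e-05 * 18
= 0.0302702 mm
dL_um = 0.0302702 * 1000 = 30.2702 um

30.2702


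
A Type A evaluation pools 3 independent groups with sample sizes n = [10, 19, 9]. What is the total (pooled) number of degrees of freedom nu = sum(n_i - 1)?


nu = sum_i (n_i - 1)
nu = ((10 - 1) + (19 - 1) + (9 - 1))
nu = 9 + 18 + 8
nu = 35

35


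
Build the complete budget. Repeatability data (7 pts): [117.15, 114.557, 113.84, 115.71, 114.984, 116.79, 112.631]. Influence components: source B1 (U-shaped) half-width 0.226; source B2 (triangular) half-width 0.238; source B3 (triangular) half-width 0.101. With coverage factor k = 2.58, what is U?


mean = (117.15 + 114.557 + 113.84 + 115.71 + 114.984 + 116.79 + 112.631) / 7 = 115.0945714
s = sqrt(sum((x - mean)^2)/(n-1)) = 1.6032446
u_A = s / sqrt(n) = 1.6032446 / sqrt(7) = 0.6059695
u_B1 = 0.226 / sqrt(2) = 0.15980613
u_B2 = 0.238 / sqrt(6) = 0.097163093
u_B3 = 0.101 / sqrt(6) = 0.041233077
uc = sqrt(0.6059695^2 + 0.15980613^2 + 0.097163093^2 + 0.041233077^2) = 0.63551386
U = k * uc = 2.58 * 0.63551386
U = 1.6396

1.6396


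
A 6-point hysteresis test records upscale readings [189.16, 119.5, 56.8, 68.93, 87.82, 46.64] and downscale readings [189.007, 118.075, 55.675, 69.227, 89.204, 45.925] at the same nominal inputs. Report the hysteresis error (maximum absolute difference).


|189.16 - 189.007| = 0.1530
|119.5 - 118.075| = 1.4250
|56.8 - 55.675| = 1.1250
|68.93 - 69.227| = 0.2970
|87.82 - 89.204| = 1.3840
|46.64 - 45.925| = 0.7150
hysteresis = max(diffs) = 1.4250

1.4250


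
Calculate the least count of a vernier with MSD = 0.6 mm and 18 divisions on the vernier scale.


LC = MSD / n_div
= 0.6 / 18
= 0.0333

0.0333


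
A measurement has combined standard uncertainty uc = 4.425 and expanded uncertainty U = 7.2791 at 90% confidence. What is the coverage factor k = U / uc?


k = U / uc
k = 7.2791 / 4.425
k = 1.645

1.645


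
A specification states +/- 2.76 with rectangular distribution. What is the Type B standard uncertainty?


u_B = half_width / sqrt(3)
u_B = 2.76 / 1.7320508
u_B = 1.5935

1.5935


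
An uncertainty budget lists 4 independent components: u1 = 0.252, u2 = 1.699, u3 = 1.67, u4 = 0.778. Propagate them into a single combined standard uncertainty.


uc = sqrt(0.252^2 + 1.699^2 + 1.67^2 + 0.778^2)
uc = sqrt(6.344289)
uc = 2.5188

2.5188


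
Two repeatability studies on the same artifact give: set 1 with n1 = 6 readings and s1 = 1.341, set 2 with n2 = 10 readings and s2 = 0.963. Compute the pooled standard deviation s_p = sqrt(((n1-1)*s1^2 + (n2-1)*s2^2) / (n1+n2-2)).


s_p = sqrt(((n1-1)*s1^2 + (n2-1)*s2^2) / (n1+n2-2))
numerator = (6-1)*1.341^2 + (10-1)*0.963^2 = 8.991405 + 8.346321 = 17.337726
denominator = 6 + 10 - 2 = 14
s_p^2 = 17.337726 / 14 = 1.238409
s_p = sqrt(1.238409) = 1.1128

1.1128


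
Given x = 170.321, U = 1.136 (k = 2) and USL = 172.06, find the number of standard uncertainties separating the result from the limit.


u = U / k = 1.136 / 2 = 0.568
margin = |USL - x| = |172.06 - 170.321| = 1.739
z = margin / u = 1.739 / 0.568
z = 3.0616

3.0616


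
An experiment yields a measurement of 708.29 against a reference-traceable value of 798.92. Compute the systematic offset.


Systematic error = measured - true
= 708.29 - 798.92
= -90.6300

-90.6300


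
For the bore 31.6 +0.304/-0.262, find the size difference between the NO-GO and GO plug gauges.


GO = nominal - lower_tol (smallest hole = maximum material condition)
GO = 31.6 - 0.262 = 31.338
NO-GO = nominal + upper_tol (largest hole = least material condition)
NO-GO = 31.6 + 0.304 = 31.904
spread = NO-GO - GO = 31.904 - 31.338 = 0.5660

0.5660


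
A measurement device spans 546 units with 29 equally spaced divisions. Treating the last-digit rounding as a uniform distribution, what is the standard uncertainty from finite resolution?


resolution = range / divisions
resolution = 546 / 29 = 18.827586
u_res = resolution / (2*sqrt(3))
u_res = 18.827586 / 3.4641016
u_res = 5.4351

5.4351


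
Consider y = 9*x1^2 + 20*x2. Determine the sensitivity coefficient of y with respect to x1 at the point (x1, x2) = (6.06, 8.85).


y = 9*x1^2 + 20*x2
dy/dx1 = 2*9*x1
Evaluate at x1 = 6.06: c1 = 18 * 6.06
c1 = 109.0800

109.0800


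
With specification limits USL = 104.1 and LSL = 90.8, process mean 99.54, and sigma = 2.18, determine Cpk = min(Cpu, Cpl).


Cpu = (USL - mean) / (3*sigma) = (104.1 - 99.54) / (3*2.18) = 0.6972
Cpl = (mean - LSL) / (3*sigma) = (99.54 - 90.8) / (3*2.18) = 1.3364
Cpk = min(Cpu, Cpl) = 0.6972

0.6972


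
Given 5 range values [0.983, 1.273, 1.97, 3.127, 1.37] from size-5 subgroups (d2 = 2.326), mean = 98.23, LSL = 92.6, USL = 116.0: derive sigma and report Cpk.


R_bar = (0.983 + 1.273 + 1.97 + 3.127 + 1.37) / 5 = 1.7446
sigma = R_bar / d2 = 1.7446 / 2.326 = 0.75004299
Cp = (USL - LSL)/(6*sigma) = (116.0 - 92.6)/(6*0.75004299) = 5.1997
Cpu = (116.0 - 98.23)/(3*0.75004299) = 7.8973
Cpl = (98.23 - 92.6)/(3*0.75004299) = 2.5021
Cpk = min(Cpu, Cpl) = 2.5021

2.5021


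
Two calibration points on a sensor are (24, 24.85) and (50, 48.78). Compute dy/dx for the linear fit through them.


slope = (y2 - y1) / (x2 - x1)
= (48.78 - 24.85) / (50 - 24)
= 23.9300 / 26
= 0.9204

0.9204


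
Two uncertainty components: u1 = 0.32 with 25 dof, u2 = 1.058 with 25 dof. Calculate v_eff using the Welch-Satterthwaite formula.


uc = sqrt(u1^2 + u2^2) = sqrt(0.32^2 + 1.058^2) = 1.1053343
v_eff = uc^4 / (u1^4/v1 + u2^4/v2)
= 1.1053343^4 / (0.32^4/25 + 1.058^4/25)
= 1.4927071 / 0.050538461
v_eff = 29.5361

29.5361
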